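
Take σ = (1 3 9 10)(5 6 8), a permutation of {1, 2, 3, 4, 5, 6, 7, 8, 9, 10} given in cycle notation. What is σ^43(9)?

3

9 lies in the 4-cycle (1 3 9 10).
On a 4-cycle, σ^4 is the identity, so σ^43 = σ^3 there (43 ≡ 3 mod 4).
Advancing 3 steps from 9: 9 → 10 → 1 → 3.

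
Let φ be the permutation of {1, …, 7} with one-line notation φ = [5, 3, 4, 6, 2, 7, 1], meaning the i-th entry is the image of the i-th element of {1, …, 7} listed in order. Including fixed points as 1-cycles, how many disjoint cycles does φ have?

The cycle decomposition is (1 5 2 3 4 6 7), which has 1 cycle (counting 1-cycles).

1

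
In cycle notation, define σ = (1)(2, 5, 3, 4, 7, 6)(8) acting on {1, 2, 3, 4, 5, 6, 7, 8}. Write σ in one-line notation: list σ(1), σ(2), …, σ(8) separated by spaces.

1 5 4 7 3 2 6 8

Image by image: 1↦1, 2↦5, 3↦4, 4↦7, 5↦3, 6↦2, 7↦6, 8↦8.
Listing these in domain order gives 1 5 4 7 3 2 6 8.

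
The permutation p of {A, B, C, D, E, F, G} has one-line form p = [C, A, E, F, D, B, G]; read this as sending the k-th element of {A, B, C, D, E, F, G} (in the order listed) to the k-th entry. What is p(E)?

E is element number 5 of the domain, and entry number 5 of the one-line form is D, so p(E) = D.

D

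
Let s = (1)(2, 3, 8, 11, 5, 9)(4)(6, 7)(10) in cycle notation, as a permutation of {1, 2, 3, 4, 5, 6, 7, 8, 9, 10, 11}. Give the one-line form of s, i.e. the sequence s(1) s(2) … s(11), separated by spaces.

1 3 8 4 9 7 6 11 2 10 5

Each element maps to the next entry in its cycle (wrapping to the front): 1→1, 2→3, 3→8, 4→4, 5→9, 6→7, 7→6, 8→11, 9→2, 10→10, 11→5.
So the one-line form is 1 3 8 4 9 7 6 11 2 10 5.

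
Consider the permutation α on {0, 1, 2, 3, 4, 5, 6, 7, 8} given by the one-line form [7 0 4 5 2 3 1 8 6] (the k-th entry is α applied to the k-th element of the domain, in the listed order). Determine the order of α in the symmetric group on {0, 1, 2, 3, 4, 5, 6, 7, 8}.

10

Writing α as disjoint cycles, the cycle lengths are 5, 2, 2.
The order of α is the least common multiple of its cycle lengths: lcm(5, 2, 2) = 10.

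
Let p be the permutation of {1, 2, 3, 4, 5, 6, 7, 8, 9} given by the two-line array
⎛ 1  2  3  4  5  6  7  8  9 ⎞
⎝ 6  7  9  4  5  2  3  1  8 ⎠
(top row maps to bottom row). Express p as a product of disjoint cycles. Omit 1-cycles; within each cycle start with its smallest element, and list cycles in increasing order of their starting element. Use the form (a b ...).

(1 6 2 7 3 9 8)

Start at 1 and follow images: 1 → 6 → 2 → 7 → 3 → 9 → 8 → 1, giving the cycle (1 6 2 7 3 9 8).
Repeating from the next unused element and collecting all non-trivial cycles gives (1 6 2 7 3 9 8).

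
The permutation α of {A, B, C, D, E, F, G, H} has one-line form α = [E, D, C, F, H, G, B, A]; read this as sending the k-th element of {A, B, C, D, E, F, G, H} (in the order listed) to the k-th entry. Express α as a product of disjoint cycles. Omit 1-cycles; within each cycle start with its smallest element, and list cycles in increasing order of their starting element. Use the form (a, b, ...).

Iterating α from A gives A → E → H → A; that is the 3-cycle (A, E, H).
Continuing from each remaining unvisited element yields (A, E, H)(B, D, F, G).

(A, E, H)(B, D, F, G)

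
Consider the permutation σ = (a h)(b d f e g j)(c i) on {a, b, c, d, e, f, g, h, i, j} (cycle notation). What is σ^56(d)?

e

d lies in the 6-cycle (b d f e g j).
Since the cycle has length 6, σ^56 acts on it the same as σ^2 (56 mod 6 = 2).
Stepping 2 places around the cycle: d → f → e.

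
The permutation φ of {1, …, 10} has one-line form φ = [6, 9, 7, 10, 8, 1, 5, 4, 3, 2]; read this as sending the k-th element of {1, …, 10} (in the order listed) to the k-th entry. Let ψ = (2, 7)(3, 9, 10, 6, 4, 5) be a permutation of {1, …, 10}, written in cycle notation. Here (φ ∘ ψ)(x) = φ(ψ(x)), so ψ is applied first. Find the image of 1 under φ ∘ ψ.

ψ(1) = 1, then φ(1) = 6; composing gives (φ ∘ ψ)(1) = 6.

6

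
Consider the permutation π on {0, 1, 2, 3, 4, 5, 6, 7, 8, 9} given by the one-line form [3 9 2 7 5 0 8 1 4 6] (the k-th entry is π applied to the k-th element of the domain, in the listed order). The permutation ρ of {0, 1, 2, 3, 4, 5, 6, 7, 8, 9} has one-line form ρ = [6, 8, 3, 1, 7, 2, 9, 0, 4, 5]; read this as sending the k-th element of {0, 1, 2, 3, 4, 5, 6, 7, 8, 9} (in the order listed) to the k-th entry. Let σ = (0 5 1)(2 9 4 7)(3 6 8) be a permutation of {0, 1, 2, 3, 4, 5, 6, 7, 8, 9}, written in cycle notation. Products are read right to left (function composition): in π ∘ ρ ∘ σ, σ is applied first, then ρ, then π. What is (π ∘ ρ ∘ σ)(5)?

(π ∘ ρ ∘ σ)(5) = π(ρ(σ(5))). σ(5) = 1, then ρ(1) = 8, then π(8) = 4, so the result is 4.

4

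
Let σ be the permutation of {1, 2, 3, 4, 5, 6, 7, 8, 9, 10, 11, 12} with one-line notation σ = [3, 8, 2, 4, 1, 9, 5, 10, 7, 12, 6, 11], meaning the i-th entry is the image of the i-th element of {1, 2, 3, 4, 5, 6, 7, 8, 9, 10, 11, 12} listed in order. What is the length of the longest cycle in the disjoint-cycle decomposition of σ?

Decomposing into disjoint cycles gives (1 3 2 8 10 12 11 6 9 7 5); the longest has length 11.

11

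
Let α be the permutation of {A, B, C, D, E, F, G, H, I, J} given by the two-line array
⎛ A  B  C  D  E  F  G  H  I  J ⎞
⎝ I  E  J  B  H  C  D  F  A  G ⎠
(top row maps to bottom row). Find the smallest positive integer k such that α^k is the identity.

Decomposing into disjoint cycles gives cycle lengths 8, 2.
The order is lcm(8, 2) = 8.

8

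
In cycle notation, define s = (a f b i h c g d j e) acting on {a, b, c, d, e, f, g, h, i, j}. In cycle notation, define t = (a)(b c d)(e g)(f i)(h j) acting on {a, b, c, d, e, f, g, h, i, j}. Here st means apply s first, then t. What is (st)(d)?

First apply s: s(d) = j, then t(j) = h. Thus (st)(d) = h.

h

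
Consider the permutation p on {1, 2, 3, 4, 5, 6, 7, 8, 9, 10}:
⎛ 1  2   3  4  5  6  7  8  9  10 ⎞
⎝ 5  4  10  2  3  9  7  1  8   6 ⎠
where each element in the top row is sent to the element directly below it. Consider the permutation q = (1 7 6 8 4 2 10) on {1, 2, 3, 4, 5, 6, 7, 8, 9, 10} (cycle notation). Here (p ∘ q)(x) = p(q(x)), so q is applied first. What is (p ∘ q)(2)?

6

q(2) = 10, then p(10) = 6; composing gives (p ∘ q)(2) = 6.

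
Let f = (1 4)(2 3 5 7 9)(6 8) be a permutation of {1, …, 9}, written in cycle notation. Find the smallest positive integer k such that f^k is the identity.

10

The disjoint cycles have lengths 5, 2, 2.
Since disjoint cycles commute, ord(f) = lcm(5, 2, 2) = 10.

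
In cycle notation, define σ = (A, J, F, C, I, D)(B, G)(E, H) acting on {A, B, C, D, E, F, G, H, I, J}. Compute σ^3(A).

C

A lies in the 6-cycle (A, J, F, C, I, D).
Stepping 3 places around the cycle: A → J → F → C.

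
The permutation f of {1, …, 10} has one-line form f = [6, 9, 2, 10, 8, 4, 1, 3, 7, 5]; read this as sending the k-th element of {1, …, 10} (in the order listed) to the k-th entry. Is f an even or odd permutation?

odd

In disjoint-cycle form the cycle lengths are 10.
A cycle is odd iff its length is even; f has 1 even-length cycle, so sgn(f) = (−1)^1 and f is odd.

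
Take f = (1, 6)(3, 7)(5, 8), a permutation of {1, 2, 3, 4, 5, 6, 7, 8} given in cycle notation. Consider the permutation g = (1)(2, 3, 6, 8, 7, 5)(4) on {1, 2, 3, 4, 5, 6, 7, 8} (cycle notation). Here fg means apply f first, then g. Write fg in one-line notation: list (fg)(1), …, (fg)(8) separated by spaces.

(fg)(x) = g(f(x)). Computing each image: g(f(1)) = g(6) = 8, g(f(2)) = g(2) = 3, g(f(3)) = g(7) = 5, g(f(4)) = g(4) = 4, g(f(5)) = g(8) = 7, g(f(6)) = g(1) = 1, g(f(7)) = g(3) = 6, g(f(8)) = g(5) = 2.
Hence fg = [8 3 5 4 7 1 6 2].

8 3 5 4 7 1 6 2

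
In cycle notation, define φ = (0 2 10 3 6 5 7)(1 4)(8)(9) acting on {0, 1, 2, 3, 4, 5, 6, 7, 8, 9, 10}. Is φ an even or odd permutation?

odd

The cycle lengths are 7, 2, 1, 1.
A cycle is odd iff its length is even; φ has 1 even-length cycle, so sgn(φ) = (−1)^1 and φ is odd.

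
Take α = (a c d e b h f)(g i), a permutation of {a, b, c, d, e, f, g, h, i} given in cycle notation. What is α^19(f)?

f lies in the 7-cycle (a c d e b h f).
Since the cycle has length 7, α^19 acts on it the same as α^5 (19 mod 7 = 5).
Stepping 5 places around the cycle: f → a → c → d → e → b.

b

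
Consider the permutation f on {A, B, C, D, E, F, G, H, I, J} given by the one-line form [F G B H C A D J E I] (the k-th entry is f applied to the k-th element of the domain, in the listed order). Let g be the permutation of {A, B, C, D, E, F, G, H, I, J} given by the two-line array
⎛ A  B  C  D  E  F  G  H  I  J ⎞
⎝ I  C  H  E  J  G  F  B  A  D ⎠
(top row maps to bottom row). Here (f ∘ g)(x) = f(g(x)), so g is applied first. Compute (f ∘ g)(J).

H

(f ∘ g)(J) = f(g(J)). g(J) = D, then f(D) = H. So (f ∘ g)(J) = H.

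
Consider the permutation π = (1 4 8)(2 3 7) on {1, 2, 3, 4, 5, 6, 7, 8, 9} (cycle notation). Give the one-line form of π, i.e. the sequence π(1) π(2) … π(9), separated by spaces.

4 3 7 8 5 6 2 1 9

Each element maps to the next entry in its cycle (wrapping to the front): 1↦4, 2↦3, 3↦7, 4↦8, 5↦5, 6↦6, 7↦2, 8↦1, 9↦9.
So the one-line form is 4 3 7 8 5 6 2 1 9.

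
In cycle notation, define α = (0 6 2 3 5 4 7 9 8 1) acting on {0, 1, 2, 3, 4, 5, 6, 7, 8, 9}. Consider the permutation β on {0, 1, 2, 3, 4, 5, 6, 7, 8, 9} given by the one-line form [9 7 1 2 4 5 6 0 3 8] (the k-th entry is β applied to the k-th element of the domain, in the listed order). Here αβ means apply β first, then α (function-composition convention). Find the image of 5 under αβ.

4

β(5) = 5, then α(5) = 4; composing gives (αβ)(5) = 4.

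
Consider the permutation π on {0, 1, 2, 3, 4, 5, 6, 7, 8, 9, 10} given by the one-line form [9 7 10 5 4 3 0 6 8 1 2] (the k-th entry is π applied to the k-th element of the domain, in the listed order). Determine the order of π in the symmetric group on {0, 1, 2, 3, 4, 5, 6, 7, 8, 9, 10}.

10

The disjoint-cycle form of π has cycle lengths 5, 2, 2, 1, 1.
The order of π is the least common multiple of its cycle lengths: lcm(5, 2, 2) = 10.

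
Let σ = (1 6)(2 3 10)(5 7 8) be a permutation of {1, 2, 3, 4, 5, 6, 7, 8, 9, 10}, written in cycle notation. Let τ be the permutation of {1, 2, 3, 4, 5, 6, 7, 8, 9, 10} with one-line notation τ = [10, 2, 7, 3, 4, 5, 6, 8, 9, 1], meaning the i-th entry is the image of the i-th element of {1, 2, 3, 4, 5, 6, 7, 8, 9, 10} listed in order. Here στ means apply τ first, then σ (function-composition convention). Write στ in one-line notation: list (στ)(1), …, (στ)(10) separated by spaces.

2 3 8 10 4 7 1 5 9 6

(στ)(x) = σ(τ(x)). Computing each image: σ(τ(1)) = σ(10) = 2, σ(τ(2)) = σ(2) = 3, σ(τ(3)) = σ(7) = 8, σ(τ(4)) = σ(3) = 10, σ(τ(5)) = σ(4) = 4, σ(τ(6)) = σ(5) = 7, σ(τ(7)) = σ(6) = 1, σ(τ(8)) = σ(8) = 5, σ(τ(9)) = σ(9) = 9, σ(τ(10)) = σ(1) = 6.
Hence στ = [2 3 8 10 4 7 1 5 9 6].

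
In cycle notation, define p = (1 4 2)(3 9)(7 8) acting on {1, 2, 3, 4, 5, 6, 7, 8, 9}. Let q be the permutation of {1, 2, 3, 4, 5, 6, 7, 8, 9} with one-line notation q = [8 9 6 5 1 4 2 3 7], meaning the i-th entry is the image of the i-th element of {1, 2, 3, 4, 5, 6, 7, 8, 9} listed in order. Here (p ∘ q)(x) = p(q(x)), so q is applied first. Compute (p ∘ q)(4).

(p ∘ q)(4) = p(q(4)). q(4) = 5, then p(5) = 5. So (p ∘ q)(4) = 5.

5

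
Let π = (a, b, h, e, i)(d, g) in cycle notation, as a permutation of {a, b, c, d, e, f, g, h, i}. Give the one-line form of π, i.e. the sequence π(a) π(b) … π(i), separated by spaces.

Reading each image from the cycles: a→b, b→h, c→c, d→g, e→i, f→f, g→d, h→e, i→a.
Listing these in domain order gives b h c g i f d e a.

b h c g i f d e a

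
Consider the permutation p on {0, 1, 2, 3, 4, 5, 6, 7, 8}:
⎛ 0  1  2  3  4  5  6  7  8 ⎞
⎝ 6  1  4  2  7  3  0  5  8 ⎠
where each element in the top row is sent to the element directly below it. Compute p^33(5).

4

Tracing 5 → 3 → … returns to 5 after 5 steps, so 5 lies in a 5-cycle (2 4 7 5 3).
Powers repeat with period 5 on this cycle, and 33 mod 5 = 3, so p^33(5) = p^3(5).
Advancing 3 steps from 5: 5 → 3 → 2 → 4.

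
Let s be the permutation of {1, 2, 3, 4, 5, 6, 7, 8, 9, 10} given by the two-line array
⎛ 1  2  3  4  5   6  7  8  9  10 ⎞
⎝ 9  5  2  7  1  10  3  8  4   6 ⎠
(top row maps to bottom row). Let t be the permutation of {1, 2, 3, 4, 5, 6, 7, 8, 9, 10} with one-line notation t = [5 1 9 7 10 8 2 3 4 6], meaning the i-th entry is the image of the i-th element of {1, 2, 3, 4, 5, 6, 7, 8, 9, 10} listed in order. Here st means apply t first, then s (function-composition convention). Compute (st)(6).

t(6) = 8, then s(8) = 8; composing gives (st)(6) = 8.

8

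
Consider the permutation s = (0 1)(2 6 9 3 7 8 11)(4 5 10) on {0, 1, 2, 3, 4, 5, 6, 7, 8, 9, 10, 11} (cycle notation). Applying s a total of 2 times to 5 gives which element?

4

5 lies in the 3-cycle (4 5 10).
Stepping 2 places around the cycle: 5 → 10 → 4.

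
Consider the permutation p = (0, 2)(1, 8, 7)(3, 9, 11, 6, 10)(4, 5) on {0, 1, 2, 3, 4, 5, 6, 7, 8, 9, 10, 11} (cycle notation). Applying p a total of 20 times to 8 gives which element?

1

8 lies in the 3-cycle (1, 8, 7).
On a 3-cycle, p^3 is the identity, so p^20 = p^2 there (20 ≡ 2 mod 3).
Advancing 2 steps from 8: 8 → 7 → 1.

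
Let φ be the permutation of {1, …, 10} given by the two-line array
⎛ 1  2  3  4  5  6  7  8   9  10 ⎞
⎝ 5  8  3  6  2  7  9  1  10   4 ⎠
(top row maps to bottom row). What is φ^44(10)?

Tracing 10 → 4 → … returns to 10 after 5 steps, so 10 lies in a 5-cycle (4 6 7 9 10).
Powers repeat with period 5 on this cycle, and 44 mod 5 = 4, so φ^44(10) = φ^4(10).
Stepping 4 places around the cycle: 10 → 4 → 6 → 7 → 9.

9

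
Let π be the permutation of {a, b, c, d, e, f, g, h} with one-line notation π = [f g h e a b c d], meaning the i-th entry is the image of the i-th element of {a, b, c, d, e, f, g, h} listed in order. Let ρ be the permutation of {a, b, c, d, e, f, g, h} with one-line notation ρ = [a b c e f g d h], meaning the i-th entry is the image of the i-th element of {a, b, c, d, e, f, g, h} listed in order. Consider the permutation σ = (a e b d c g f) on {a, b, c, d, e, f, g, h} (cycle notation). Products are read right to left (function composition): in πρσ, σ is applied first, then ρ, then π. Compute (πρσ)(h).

Apply the permutations in order: σ(h) = h, then ρ(h) = h, then π(h) = d. So (πρσ)(h) = d.

d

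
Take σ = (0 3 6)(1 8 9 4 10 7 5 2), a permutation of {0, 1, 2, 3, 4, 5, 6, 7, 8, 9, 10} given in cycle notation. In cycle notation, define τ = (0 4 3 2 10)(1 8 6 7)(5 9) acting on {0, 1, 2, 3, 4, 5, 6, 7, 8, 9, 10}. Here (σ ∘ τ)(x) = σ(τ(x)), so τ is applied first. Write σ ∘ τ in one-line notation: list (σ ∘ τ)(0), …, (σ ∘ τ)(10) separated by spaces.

Chase each element through τ then σ: 0 → 4 → 10; 1 → 8 → 9; 2 → 10 → 7; 3 → 2 → 1; 4 → 3 → 6; 5 → 9 → 4; 6 → 7 → 5; 7 → 1 → 8; 8 → 6 → 0; 9 → 5 → 2; 10 → 0 → 3.
So σ ∘ τ in one-line form is 10 9 7 1 6 4 5 8 0 2 3.

10 9 7 1 6 4 5 8 0 2 3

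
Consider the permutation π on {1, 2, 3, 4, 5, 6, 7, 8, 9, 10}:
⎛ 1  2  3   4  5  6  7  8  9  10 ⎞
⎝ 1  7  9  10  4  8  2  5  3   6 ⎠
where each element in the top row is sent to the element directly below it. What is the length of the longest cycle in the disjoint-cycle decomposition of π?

5

Decomposing into disjoint cycles gives (2, 7)(3, 9)(4, 10, 6, 8, 5); the longest has length 5.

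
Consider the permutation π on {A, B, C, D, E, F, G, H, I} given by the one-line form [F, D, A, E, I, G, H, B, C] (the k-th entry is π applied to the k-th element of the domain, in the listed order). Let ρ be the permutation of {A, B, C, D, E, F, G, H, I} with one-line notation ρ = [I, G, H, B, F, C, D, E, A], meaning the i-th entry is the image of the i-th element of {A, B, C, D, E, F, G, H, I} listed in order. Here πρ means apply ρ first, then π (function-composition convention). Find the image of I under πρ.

ρ(I) = A, then π(A) = F; composing gives (πρ)(I) = F.

F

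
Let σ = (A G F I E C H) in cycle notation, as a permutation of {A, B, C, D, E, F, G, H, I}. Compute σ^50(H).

A

H lies in the 7-cycle (A G F I E C H).
Powers repeat with period 7 on this cycle, and 50 mod 7 = 1, so σ^50(H) = σ^1(H).
Stepping 1 place around the cycle: H → A.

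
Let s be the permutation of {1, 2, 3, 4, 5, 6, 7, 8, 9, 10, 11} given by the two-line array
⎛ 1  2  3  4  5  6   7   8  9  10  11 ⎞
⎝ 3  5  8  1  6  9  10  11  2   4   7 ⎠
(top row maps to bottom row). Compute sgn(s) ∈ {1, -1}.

-1

In disjoint-cycle form the cycle lengths are 7, 4.
A cycle is odd iff its length is even; s has 1 even-length cycle, so sgn(s) = (−1)^1 and s is odd.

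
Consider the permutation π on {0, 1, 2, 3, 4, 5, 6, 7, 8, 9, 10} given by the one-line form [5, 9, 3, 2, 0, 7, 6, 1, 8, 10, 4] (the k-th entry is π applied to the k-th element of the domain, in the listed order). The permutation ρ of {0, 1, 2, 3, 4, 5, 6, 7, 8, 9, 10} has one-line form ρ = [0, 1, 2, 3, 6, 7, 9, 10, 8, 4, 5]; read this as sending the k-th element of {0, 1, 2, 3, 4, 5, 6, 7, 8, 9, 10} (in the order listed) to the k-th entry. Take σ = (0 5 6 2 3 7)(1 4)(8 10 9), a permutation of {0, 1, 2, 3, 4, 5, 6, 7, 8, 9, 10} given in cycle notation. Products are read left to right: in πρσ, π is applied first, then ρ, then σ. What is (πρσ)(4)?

5

Chase 4: π(4) = 0; ρ(0) = 0; σ(0) = 5. Hence (πρσ)(4) = 5.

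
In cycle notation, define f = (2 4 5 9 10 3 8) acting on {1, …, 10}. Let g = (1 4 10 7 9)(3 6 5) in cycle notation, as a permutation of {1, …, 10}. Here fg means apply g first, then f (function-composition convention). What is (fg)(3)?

First apply g: g(3) = 6, then f(6) = 6. Thus (fg)(3) = 6.

6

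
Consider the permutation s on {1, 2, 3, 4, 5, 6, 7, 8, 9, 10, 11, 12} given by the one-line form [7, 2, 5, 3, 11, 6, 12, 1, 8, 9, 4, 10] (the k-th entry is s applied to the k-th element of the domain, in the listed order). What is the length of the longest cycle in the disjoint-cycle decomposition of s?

Decomposing into disjoint cycles gives (1, 7, 12, 10, 9, 8)(3, 5, 11, 4); the longest has length 6.

6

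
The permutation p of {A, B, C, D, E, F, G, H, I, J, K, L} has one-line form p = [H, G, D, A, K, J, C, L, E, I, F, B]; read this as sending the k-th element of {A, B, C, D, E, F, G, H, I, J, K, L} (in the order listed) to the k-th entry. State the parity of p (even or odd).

even

In disjoint-cycle form the cycle lengths are 7, 5.
A cycle is odd iff its length is even; p has 0 even-length cycles, so sgn(p) = (−1)^0 and p is even.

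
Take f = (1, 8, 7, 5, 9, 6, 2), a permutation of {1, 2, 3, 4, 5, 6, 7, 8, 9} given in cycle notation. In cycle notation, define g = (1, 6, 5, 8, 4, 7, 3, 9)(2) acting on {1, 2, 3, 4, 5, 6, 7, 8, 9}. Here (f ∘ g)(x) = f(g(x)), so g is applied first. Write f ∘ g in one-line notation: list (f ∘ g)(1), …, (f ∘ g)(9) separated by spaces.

2 1 6 5 7 9 3 4 8

Chase each element through g then f: 1 → 6 → 2; 2 → 2 → 1; 3 → 9 → 6; 4 → 7 → 5; 5 → 8 → 7; 6 → 5 → 9; 7 → 3 → 3; 8 → 4 → 4; 9 → 1 → 8.
Collecting the images, f ∘ g = [2 1 6 5 7 9 3 4 8].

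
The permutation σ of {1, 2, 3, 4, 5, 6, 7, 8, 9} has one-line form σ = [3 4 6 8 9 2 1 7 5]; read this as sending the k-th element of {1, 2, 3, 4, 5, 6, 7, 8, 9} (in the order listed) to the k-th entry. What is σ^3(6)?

8

Tracing 6 → 2 → … returns to 6 after 7 steps, so 6 lies in a 7-cycle (1 3 6 2 4 8 7).
Advancing 3 steps from 6: 6 → 2 → 4 → 8.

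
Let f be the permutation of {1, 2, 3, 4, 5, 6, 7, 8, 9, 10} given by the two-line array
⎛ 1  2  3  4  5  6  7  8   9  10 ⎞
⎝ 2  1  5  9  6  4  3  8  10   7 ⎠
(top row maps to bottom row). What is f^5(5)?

Tracing 5 → 6 → … returns to 5 after 7 steps, so 5 lies in a 7-cycle (3 5 6 4 9 10 7).
Stepping 5 places around the cycle: 5 → 6 → 4 → 9 → 10 → 7.

7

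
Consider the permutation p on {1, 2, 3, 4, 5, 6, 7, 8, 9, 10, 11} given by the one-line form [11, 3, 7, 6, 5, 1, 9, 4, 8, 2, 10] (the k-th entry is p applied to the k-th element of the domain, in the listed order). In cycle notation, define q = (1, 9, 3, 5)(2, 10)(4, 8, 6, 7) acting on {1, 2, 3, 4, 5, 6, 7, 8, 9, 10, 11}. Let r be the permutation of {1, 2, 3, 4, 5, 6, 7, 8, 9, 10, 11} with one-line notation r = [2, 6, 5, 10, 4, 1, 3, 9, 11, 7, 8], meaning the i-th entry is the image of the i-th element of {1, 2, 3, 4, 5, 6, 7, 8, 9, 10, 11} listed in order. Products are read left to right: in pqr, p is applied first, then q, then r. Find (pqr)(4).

Chase 4: p(4) = 6; q(6) = 7; r(7) = 3. Hence (pqr)(4) = 3.

3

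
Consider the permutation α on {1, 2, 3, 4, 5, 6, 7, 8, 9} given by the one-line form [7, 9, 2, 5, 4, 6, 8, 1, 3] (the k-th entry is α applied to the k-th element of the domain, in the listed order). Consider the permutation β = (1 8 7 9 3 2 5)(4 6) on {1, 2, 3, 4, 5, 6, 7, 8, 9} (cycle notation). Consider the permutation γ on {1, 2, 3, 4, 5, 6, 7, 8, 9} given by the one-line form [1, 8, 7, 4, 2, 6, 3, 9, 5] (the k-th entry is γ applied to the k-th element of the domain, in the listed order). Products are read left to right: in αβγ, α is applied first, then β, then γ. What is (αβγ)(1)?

Chase 1: α(1) = 7; β(7) = 9; γ(9) = 5. Hence (αβγ)(1) = 5.

5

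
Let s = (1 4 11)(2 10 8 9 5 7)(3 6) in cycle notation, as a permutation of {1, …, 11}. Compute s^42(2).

2

2 lies in the 6-cycle (2 10 8 9 5 7).
Since the cycle has length 6, s^42 acts on it the same as s^0 (42 mod 6 = 0).
So s^42(2) = 2.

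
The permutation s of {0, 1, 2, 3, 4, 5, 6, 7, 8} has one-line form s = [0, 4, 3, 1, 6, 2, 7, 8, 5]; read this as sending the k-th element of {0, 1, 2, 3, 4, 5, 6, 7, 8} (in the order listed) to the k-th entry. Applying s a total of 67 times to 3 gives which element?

Tracing 3 → 1 → … returns to 3 after 8 steps, so 3 lies in an 8-cycle (1 4 6 7 8 5 2 3).
On an 8-cycle, s^8 is the identity, so s^67 = s^3 there (67 ≡ 3 mod 8).
Advancing 3 steps from 3: 3 → 1 → 4 → 6.

6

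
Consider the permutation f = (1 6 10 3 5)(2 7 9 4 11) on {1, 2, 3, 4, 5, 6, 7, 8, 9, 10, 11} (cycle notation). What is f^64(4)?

9

4 lies in the 5-cycle (2 7 9 4 11).
Powers repeat with period 5 on this cycle, and 64 mod 5 = 4, so f^64(4) = f^4(4).
Stepping 4 places around the cycle: 4 → 11 → 2 → 7 → 9.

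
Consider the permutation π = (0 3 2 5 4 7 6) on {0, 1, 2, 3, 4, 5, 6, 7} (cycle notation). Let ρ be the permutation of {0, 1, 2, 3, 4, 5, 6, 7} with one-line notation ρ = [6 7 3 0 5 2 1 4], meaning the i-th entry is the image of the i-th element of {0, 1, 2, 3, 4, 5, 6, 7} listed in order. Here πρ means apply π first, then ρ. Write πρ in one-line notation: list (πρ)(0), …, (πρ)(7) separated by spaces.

For each element, apply π then ρ: 0 → 3 → 0; 1 → 1 → 7; 2 → 5 → 2; 3 → 2 → 3; 4 → 7 → 4; 5 → 4 → 5; 6 → 0 → 6; 7 → 6 → 1.
Collecting the images, πρ = [0 7 2 3 4 5 6 1].

0 7 2 3 4 5 6 1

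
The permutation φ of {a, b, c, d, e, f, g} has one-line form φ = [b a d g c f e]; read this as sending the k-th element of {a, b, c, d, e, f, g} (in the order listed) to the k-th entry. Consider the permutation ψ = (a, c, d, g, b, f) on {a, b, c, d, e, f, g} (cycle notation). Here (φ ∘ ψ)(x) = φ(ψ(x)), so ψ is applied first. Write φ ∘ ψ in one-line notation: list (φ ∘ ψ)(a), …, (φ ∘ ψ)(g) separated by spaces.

d f g e c b a

Chase each element through ψ then φ: a → c → d; b → f → f; c → d → g; d → g → e; e → e → c; f → a → b; g → b → a.
So φ ∘ ψ in one-line form is d f g e c b a.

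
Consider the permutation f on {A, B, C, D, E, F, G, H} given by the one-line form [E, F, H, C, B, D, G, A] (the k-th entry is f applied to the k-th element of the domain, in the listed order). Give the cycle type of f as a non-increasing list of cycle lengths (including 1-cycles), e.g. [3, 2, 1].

The disjoint cycles are (A E B F D C H)(G), with lengths 7, 1 in non-increasing order.

[7, 1]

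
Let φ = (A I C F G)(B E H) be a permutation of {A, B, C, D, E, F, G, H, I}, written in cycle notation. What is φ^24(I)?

A

I lies in the 5-cycle (A I C F G).
Since the cycle has length 5, φ^24 acts on it the same as φ^4 (24 mod 5 = 4).
Advancing 4 steps from I: I → C → F → G → A.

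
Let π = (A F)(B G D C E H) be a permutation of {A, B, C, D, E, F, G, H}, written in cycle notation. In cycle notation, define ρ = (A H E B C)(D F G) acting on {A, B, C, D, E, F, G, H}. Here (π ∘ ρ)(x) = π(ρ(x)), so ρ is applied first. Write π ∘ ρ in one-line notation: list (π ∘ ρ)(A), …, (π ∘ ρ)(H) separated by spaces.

B E F A G D C H

(π ∘ ρ)(x) = π(ρ(x)). Computing each image: π(ρ(A)) = π(H) = B, π(ρ(B)) = π(C) = E, π(ρ(C)) = π(A) = F, π(ρ(D)) = π(F) = A, π(ρ(E)) = π(B) = G, π(ρ(F)) = π(G) = D, π(ρ(G)) = π(D) = C, π(ρ(H)) = π(E) = H.
Hence π ∘ ρ = [B E F A G D C H].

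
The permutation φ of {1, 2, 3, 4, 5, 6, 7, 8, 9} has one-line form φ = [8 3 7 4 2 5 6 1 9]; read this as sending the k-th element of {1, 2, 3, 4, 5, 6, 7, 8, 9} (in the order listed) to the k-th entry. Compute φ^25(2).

2

Tracing 2 → 3 → … returns to 2 after 5 steps, so 2 lies in a 5-cycle (2, 3, 7, 6, 5).
On a 5-cycle, φ^5 is the identity, so φ^25 = φ^0 there (25 ≡ 0 mod 5).
So φ^25(2) = 2.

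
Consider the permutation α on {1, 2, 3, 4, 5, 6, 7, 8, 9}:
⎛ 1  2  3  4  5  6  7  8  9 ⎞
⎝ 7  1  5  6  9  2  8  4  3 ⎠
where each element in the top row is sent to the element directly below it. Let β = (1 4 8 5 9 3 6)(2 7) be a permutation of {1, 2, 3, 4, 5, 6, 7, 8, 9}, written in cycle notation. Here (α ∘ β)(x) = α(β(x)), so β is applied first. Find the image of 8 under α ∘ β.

9

First apply β: β(8) = 5, then α(5) = 9. Thus (α ∘ β)(8) = 9.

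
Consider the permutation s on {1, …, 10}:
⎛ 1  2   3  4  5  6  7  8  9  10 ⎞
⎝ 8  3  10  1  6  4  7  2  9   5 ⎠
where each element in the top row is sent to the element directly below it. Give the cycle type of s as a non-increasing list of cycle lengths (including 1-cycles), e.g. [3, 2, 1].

The disjoint cycles are (1 8 2 3 10 5 6 4)(7)(9), with lengths 8, 1, 1 in non-increasing order.

[8, 1, 1]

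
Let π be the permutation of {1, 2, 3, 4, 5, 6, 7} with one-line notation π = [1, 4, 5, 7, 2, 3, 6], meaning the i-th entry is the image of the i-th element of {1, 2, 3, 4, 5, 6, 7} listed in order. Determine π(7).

7 is element number 7 of the domain, and entry number 7 of the one-line form is 6, so π(7) = 6.

6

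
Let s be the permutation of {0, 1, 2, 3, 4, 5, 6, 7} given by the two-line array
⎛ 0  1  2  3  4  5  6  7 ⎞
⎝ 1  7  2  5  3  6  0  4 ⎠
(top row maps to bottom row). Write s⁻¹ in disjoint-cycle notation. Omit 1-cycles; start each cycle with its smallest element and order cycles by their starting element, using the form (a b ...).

The cycle decomposition of s is (0 1 7 4 3 5 6).
Reversing each cycle (and rotating so the smallest element leads) gives s⁻¹ = (0 6 5 3 4 7 1).

(0 6 5 3 4 7 1)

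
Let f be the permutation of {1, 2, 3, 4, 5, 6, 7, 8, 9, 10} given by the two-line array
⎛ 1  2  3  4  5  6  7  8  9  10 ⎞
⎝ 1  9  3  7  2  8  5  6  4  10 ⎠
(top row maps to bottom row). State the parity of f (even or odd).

odd

In disjoint-cycle form the cycle lengths are 5, 2, 1, 1, 1.
A cycle is odd iff its length is even; f has 1 even-length cycle, so sgn(f) = (−1)^1 and f is odd.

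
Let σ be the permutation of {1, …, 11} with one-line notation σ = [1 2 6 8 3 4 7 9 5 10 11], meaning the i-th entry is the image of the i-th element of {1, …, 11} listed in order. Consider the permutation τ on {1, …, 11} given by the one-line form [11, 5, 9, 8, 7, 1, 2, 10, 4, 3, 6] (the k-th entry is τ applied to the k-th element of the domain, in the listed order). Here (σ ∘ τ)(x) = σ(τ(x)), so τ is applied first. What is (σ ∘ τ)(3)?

First apply τ: τ(3) = 9, then σ(9) = 5. Thus (σ ∘ τ)(3) = 5.

5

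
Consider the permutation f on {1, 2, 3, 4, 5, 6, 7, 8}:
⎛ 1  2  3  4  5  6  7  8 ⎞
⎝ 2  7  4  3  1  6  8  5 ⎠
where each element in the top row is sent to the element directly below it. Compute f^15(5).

5

Tracing 5 → 1 → … returns to 5 after 5 steps, so 5 lies in a 5-cycle (1, 2, 7, 8, 5).
Since the cycle has length 5, f^15 acts on it the same as f^0 (15 mod 5 = 0).
So f^15(5) = 5.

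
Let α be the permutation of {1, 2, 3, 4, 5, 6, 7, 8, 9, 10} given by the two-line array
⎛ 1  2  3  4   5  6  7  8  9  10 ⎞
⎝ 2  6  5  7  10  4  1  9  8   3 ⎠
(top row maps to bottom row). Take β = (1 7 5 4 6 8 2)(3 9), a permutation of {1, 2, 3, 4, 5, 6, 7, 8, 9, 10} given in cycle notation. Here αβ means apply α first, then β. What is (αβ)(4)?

5

First apply α: α(4) = 7, then β(7) = 5. Thus (αβ)(4) = 5.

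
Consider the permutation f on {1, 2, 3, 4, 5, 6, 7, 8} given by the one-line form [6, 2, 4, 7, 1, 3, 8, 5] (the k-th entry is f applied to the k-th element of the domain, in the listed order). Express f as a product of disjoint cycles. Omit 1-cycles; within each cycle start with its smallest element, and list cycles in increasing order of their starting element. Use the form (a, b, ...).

From 1: 1 → 6 → 3 → 4 → 7 → 8 → 5 → 1, closing the cycle (1, 6, 3, 4, 7, 8, 5).
Repeating from the next unused element and collecting all non-trivial cycles gives (1, 6, 3, 4, 7, 8, 5).

(1, 6, 3, 4, 7, 8, 5)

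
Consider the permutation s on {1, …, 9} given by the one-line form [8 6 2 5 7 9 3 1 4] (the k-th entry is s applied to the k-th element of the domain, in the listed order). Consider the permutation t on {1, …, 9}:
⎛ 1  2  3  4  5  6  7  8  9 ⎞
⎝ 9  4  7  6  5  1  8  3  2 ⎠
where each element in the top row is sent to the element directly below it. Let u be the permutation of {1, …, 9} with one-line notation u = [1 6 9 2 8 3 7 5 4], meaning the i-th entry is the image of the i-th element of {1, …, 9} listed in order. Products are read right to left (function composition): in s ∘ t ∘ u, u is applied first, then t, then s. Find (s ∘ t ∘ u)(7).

1

Apply the permutations in order: u(7) = 7, then t(7) = 8, then s(8) = 1. So (s ∘ t ∘ u)(7) = 1.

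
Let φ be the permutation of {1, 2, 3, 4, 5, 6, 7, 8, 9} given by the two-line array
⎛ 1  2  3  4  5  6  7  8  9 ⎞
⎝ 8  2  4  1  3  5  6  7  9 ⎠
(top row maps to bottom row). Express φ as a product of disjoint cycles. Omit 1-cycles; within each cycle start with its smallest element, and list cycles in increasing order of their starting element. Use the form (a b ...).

Iterating φ from 1 gives 1 → 8 → 7 → 6 → 5 → 3 → 4 → 1; that is the 7-cycle (1 8 7 6 5 3 4).
Continuing from each remaining unvisited element yields (1 8 7 6 5 3 4).

(1 8 7 6 5 3 4)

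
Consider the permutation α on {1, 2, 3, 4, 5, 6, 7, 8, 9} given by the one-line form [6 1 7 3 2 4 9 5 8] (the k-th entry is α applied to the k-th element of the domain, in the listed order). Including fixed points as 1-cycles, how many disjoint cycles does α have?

1

The cycle decomposition is (1 6 4 3 7 9 8 5 2), which has 1 cycle (counting 1-cycles).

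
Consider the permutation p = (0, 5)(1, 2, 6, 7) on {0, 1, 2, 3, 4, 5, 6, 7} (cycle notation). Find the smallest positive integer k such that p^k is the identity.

4

The cycle type of p is (4, 2, 1, 1).
Since disjoint cycles commute, ord(p) = lcm(4, 2) = 4.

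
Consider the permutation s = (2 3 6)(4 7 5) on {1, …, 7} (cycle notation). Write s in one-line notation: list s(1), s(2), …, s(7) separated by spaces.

Reading each image from the cycles: 1↦1, 2↦3, 3↦6, 4↦7, 5↦4, 6↦2, 7↦5.
So the one-line form is 1 3 6 7 4 2 5.

1 3 6 7 4 2 5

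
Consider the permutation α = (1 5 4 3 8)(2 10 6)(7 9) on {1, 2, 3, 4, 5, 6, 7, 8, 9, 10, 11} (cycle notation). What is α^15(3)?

3 lies in the 5-cycle (1 5 4 3 8).
Powers repeat with period 5 on this cycle, and 15 mod 5 = 0, so α^15(3) = α^0(3).
So α^15(3) = 3.

3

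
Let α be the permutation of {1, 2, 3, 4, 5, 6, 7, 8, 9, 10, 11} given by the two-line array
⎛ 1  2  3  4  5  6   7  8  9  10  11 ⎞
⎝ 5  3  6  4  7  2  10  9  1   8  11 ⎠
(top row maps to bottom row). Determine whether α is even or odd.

In disjoint-cycle form the cycle lengths are 6, 3, 1, 1.
A cycle is odd iff its length is even; α has 1 even-length cycle, so sgn(α) = (−1)^1 and α is odd.

odd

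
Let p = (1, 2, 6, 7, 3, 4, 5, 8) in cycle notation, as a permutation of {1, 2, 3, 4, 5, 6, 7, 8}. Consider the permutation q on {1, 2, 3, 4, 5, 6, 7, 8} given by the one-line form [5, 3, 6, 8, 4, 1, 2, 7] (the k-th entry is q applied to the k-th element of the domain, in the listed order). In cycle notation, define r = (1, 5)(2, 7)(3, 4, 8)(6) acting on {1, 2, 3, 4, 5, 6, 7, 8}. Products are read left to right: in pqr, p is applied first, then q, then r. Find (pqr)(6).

Apply the permutations in order: p(6) = 7, then q(7) = 2, then r(2) = 7. So (pqr)(6) = 7.

7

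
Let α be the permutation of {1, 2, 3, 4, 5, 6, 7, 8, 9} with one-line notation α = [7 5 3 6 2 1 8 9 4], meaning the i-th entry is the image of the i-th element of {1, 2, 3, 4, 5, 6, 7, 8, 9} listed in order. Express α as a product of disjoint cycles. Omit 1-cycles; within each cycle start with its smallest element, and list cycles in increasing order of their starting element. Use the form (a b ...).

From 1: 1 → 7 → 8 → 9 → 4 → 6 → 1, closing the cycle (1 7 8 9 4 6).
Continuing from each remaining unvisited element yields (1 7 8 9 4 6)(2 5).

(1 7 8 9 4 6)(2 5)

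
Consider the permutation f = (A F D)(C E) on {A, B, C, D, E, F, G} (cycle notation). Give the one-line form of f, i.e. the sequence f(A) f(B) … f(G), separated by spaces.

Each element maps to the next entry in its cycle (wrapping to the front): A→F, B→B, C→E, D→A, E→C, F→D, G→G.
Listing these in domain order gives F B E A C D G.

F B E A C D G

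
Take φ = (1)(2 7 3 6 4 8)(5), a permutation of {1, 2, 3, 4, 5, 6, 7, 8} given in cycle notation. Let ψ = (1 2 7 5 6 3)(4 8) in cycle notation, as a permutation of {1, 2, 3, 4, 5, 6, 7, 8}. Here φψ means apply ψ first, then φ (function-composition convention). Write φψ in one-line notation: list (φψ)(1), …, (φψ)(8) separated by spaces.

For each element, apply ψ then φ: 1 → 2 → 7; 2 → 7 → 3; 3 → 1 → 1; 4 → 8 → 2; 5 → 6 → 4; 6 → 3 → 6; 7 → 5 → 5; 8 → 4 → 8.
So φψ in one-line form is 7 3 1 2 4 6 5 8.

7 3 1 2 4 6 5 8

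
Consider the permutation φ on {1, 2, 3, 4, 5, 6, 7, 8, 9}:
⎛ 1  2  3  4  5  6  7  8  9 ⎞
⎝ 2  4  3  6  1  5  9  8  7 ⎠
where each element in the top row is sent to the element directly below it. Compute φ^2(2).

Tracing 2 → 4 → … returns to 2 after 5 steps, so 2 lies in a 5-cycle (1, 2, 4, 6, 5).
Advancing 2 steps from 2: 2 → 4 → 6.

6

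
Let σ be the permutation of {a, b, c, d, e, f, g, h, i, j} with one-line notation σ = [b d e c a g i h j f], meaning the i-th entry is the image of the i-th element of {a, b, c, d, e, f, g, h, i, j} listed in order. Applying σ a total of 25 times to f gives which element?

g

Tracing f → g → … returns to f after 4 steps, so f lies in a 4-cycle (f, g, i, j).
Powers repeat with period 4 on this cycle, and 25 mod 4 = 1, so σ^25(f) = σ^1(f).
Stepping 1 place around the cycle: f → g.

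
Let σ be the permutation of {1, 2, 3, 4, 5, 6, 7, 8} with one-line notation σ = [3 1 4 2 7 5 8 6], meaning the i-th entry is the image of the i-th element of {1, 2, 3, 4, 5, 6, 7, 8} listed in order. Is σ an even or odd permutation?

even

In disjoint-cycle form the cycle lengths are 4, 4.
A cycle of length ℓ contributes ℓ−1 transpositions, so σ is a product of 3 + 3 = 6 transpositions — even.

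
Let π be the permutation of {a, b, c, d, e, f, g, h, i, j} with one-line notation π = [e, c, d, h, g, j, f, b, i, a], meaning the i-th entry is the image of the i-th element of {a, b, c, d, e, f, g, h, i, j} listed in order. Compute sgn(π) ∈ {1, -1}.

In disjoint-cycle form the cycle lengths are 5, 4, 1.
A cycle of length ℓ contributes ℓ−1 transpositions, so π is a product of 4 + 3 = 7 transpositions — odd.

-1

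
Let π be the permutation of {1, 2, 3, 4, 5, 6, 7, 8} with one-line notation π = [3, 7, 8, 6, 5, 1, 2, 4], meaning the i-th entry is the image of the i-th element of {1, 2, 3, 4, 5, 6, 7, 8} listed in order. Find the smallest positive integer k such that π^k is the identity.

10

Decomposing into disjoint cycles gives cycle lengths 5, 2, 1.
The order is lcm(5, 2) = 10.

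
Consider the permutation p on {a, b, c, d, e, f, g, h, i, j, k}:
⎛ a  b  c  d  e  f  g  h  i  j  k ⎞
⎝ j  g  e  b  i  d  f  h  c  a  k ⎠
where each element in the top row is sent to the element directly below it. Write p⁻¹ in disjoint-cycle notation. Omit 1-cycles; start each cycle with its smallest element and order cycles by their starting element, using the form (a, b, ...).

First write p in disjoint cycles: (a, j)(b, g, f, d)(c, e, i).
The inverse reverses every cycle; in canonical form, p⁻¹ = (a, j)(b, d, f, g)(c, i, e).

(a, j)(b, d, f, g)(c, i, e)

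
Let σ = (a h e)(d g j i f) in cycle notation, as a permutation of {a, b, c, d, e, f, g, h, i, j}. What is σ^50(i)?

i

i lies in the 5-cycle (d g j i f).
On a 5-cycle, σ^5 is the identity, so σ^50 = σ^0 there (50 ≡ 0 mod 5).
So σ^50(i) = i.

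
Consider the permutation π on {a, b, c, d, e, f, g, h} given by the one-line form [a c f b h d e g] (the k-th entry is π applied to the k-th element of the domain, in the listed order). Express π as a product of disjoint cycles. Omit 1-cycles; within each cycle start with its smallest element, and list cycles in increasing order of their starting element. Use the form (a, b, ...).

(b, c, f, d)(e, h, g)

Iterating π from b gives b → c → f → d → b; that is the 4-cycle (b, c, f, d).
Repeating from the next unused element and collecting all non-trivial cycles gives (b, c, f, d)(e, h, g).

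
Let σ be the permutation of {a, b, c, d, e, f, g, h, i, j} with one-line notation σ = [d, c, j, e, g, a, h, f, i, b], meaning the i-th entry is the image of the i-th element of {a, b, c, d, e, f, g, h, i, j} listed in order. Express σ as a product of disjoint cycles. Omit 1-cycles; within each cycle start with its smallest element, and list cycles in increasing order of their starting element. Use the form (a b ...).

(a d e g h f)(b c j)

From a: a → d → e → g → h → f → a, closing the cycle (a d e g h f).
Repeating from the next unused element and collecting all non-trivial cycles gives (a d e g h f)(b c j).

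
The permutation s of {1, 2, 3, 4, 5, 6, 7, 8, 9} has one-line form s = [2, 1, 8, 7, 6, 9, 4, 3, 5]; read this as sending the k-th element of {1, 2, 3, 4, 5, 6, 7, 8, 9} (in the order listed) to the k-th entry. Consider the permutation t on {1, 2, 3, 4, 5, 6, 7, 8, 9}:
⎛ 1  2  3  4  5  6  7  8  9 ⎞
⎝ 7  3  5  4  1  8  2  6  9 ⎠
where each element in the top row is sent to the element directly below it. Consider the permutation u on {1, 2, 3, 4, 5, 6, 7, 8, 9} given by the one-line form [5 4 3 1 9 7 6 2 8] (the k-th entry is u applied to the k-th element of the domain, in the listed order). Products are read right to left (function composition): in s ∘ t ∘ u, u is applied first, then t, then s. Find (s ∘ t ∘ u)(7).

3

(s ∘ t ∘ u)(7) = s(t(u(7))). u(7) = 6, then t(6) = 8, then s(8) = 3, so the result is 3.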